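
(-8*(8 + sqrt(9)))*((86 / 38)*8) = -30272 / 19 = -1593.26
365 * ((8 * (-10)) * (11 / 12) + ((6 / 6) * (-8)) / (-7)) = -553340 / 21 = -26349.52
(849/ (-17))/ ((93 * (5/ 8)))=-2264/ 2635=-0.86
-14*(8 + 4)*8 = -1344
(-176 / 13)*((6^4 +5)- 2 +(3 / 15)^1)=-1143296 / 65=-17589.17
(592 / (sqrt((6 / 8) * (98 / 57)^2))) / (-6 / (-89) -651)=-1001072 * sqrt(3) / 2838717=-0.61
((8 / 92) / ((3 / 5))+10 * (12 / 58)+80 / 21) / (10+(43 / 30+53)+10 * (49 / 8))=1687400 / 35208929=0.05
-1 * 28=-28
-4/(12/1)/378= -1/1134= -0.00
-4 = -4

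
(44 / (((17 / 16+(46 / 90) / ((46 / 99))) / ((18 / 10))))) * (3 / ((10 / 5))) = 9504 / 173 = 54.94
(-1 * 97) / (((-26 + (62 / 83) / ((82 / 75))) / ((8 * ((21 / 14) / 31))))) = 3961092 / 2670743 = 1.48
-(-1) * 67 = 67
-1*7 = -7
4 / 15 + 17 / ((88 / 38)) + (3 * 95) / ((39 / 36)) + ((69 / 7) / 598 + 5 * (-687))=-190047799 / 60060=-3164.30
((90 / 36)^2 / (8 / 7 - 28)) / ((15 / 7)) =-0.11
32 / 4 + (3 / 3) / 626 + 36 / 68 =90787 / 10642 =8.53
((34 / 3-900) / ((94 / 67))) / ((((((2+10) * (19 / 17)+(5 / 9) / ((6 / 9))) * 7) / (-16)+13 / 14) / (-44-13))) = -19385488416 / 2847683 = -6807.46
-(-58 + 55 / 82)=4701 / 82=57.33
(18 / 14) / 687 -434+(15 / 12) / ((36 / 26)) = -49986133 / 115416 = -433.10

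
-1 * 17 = -17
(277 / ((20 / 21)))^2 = 33837489 / 400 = 84593.72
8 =8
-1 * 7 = -7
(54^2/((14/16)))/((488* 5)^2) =729/1302350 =0.00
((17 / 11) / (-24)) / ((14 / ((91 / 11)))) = -221 / 5808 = -0.04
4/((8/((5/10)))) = 1/4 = 0.25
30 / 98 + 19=946 / 49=19.31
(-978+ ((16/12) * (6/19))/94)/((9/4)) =-434.66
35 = 35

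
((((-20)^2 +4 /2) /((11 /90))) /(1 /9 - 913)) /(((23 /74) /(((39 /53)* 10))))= -90359550 /1059311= -85.30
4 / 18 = 2 / 9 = 0.22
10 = 10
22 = 22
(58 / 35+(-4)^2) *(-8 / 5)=-4944 / 175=-28.25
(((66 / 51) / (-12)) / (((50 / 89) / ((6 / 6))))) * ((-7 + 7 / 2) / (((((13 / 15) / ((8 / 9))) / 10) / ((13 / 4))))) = 6853 / 306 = 22.40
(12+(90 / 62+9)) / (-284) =-174 / 2201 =-0.08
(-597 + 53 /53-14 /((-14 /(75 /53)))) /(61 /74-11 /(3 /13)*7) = 6995886 /3916223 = 1.79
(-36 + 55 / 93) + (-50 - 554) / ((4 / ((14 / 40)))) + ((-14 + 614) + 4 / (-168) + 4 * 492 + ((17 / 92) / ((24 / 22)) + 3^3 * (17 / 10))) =3025488667 / 1197840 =2525.79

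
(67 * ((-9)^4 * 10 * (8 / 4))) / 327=2930580 / 109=26886.06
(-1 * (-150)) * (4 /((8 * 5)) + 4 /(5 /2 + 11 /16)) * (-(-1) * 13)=44915 /17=2642.06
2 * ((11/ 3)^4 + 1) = 29444/ 81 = 363.51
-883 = -883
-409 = -409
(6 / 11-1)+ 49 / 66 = 19 / 66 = 0.29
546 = 546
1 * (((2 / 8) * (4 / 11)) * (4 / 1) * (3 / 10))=6 / 55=0.11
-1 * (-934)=934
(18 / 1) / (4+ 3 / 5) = 90 / 23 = 3.91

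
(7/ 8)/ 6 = 7/ 48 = 0.15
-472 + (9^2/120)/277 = -5229733/11080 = -472.00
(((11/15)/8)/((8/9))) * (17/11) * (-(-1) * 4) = 51/80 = 0.64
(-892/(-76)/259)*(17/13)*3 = 0.18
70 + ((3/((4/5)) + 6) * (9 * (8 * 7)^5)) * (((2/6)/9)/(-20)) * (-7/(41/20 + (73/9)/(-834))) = 47021902803722/153143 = 307045720.69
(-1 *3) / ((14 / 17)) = -3.64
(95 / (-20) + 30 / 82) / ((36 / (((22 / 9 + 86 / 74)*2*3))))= -863519 / 327672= -2.64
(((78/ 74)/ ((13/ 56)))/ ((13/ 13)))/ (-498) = -28/ 3071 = -0.01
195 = 195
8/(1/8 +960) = 64/7681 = 0.01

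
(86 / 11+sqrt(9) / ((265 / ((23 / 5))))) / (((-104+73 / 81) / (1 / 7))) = -0.01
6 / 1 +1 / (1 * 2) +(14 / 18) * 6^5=12109 / 2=6054.50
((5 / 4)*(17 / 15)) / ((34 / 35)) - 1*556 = -13309 / 24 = -554.54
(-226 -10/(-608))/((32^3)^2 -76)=-68699/326417491392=-0.00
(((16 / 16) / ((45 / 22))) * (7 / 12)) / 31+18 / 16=37973 / 33480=1.13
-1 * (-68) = 68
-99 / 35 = -2.83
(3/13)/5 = 0.05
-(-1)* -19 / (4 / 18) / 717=-57 / 478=-0.12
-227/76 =-2.99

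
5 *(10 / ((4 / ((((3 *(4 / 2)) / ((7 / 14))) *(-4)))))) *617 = -370200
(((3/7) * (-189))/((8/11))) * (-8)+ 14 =905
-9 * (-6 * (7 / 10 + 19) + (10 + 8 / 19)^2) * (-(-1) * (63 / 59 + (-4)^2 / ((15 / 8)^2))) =1292736621 / 2662375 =485.56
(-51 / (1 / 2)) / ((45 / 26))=-884 / 15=-58.93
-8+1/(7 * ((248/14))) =-991/124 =-7.99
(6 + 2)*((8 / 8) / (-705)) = -8 / 705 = -0.01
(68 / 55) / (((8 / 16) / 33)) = 81.60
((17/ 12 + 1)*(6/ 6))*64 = 464/ 3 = 154.67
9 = 9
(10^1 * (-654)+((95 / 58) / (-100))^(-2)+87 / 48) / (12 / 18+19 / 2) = -276.47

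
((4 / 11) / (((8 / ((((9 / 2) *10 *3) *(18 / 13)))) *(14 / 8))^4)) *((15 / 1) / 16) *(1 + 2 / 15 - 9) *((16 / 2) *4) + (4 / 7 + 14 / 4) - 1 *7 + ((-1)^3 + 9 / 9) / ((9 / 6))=-4114410011366773 / 1508649142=-2727214.63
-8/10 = -4/5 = -0.80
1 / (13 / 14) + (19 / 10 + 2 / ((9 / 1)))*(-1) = -1223 / 1170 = -1.05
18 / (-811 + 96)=-18 / 715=-0.03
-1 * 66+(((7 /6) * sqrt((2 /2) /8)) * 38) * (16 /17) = -51.25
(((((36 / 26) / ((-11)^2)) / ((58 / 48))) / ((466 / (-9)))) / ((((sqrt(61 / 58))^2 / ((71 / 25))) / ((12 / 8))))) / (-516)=34506 / 24033827675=0.00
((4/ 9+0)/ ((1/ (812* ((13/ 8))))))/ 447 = 5278/ 4023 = 1.31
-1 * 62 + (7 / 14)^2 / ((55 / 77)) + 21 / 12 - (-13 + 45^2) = -20719 / 10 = -2071.90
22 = 22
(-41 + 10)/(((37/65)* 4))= -2015/148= -13.61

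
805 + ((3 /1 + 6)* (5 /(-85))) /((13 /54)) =177419 /221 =802.80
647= 647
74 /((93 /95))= 7030 /93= 75.59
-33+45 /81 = -292 /9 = -32.44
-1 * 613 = -613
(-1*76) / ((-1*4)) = 19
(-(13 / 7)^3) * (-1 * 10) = 64.05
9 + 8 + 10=27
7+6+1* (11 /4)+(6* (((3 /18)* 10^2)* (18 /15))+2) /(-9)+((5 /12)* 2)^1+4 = 253 /36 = 7.03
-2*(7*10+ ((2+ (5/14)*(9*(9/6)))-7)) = -1955/14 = -139.64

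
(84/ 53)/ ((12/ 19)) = 133/ 53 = 2.51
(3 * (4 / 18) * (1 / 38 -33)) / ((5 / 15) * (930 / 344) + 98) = -215516 / 969627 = -0.22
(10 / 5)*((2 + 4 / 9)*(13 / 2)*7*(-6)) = -4004 / 3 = -1334.67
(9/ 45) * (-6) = -6/ 5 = -1.20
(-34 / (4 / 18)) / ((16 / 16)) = -153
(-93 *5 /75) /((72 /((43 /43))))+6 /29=1261 /10440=0.12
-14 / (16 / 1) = -0.88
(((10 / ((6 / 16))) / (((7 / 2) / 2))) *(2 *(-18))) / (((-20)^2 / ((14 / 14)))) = -48 / 35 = -1.37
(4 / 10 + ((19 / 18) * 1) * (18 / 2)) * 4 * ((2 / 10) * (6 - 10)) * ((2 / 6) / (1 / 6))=-1584 / 25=-63.36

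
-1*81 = -81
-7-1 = -8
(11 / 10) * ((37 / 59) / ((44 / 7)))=0.11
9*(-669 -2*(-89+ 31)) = -4977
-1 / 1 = -1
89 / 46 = 1.93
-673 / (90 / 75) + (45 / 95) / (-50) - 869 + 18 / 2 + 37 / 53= -107256428 / 75525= -1420.14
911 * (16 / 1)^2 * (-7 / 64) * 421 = -10738868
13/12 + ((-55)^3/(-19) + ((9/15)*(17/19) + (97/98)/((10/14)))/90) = 262073683/29925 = 8757.68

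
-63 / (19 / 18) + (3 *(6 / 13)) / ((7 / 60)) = -82674 / 1729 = -47.82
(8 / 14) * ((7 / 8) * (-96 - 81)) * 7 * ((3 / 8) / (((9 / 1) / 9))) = -3717 / 16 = -232.31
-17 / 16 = -1.06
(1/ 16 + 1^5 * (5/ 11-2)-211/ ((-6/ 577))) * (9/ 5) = 32138859/ 880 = 36521.43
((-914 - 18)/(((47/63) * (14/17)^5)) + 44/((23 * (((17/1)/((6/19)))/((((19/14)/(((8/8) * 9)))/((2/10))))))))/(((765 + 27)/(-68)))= 3492508898357/12333725712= 283.17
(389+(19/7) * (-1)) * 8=21632/7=3090.29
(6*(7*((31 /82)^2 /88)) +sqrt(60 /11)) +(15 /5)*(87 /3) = 2*sqrt(165) /11 +25759653 /295856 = 89.40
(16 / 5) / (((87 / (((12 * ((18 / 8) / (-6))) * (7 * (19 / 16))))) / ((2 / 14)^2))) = -57 / 2030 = -0.03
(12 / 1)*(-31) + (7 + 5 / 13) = -4740 / 13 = -364.62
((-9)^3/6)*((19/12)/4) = -1539/32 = -48.09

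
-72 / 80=-9 / 10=-0.90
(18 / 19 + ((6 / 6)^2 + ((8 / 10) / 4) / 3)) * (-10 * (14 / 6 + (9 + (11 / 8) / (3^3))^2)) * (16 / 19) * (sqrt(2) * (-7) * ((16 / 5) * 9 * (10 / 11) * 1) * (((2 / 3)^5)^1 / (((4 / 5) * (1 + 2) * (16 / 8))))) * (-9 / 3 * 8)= -40433438725120 * sqrt(2) / 234483579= -243861.50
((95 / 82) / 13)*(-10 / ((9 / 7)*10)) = -0.07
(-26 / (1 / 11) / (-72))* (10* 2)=715 / 9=79.44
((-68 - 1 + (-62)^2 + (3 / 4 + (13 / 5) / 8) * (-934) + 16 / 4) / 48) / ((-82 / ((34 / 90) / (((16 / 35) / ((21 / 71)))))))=-46230667 / 268277760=-0.17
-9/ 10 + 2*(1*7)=131/ 10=13.10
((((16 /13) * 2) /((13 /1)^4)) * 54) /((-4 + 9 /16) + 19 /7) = -7168 /1113879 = -0.01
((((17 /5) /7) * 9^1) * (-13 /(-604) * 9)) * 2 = 17901 /10570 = 1.69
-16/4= -4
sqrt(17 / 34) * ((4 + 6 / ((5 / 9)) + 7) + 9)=77 * sqrt(2) / 5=21.78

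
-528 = -528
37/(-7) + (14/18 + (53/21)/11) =-2965/693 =-4.28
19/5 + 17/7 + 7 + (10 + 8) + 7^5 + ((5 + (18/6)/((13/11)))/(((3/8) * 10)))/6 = 16838.56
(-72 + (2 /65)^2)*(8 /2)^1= -1216784 /4225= -288.00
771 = 771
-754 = -754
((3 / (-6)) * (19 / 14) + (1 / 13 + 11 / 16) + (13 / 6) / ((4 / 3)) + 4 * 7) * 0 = 0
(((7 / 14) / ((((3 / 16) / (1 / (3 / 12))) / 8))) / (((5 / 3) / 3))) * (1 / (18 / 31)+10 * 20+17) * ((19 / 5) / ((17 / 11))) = 105322624 / 1275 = 82605.98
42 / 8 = 21 / 4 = 5.25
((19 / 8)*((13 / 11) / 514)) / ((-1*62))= -247 / 2804384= -0.00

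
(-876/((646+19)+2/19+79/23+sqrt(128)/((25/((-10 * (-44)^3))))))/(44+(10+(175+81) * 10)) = 87374446425/57956639069653507636 - 8906458054560 * sqrt(2)/14489159767413376909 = -0.00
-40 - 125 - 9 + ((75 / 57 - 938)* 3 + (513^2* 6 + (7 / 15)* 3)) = 149722978 / 95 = 1576031.35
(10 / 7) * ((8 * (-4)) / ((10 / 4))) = -128 / 7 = -18.29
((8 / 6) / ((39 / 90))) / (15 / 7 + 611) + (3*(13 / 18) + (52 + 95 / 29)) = 57.45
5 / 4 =1.25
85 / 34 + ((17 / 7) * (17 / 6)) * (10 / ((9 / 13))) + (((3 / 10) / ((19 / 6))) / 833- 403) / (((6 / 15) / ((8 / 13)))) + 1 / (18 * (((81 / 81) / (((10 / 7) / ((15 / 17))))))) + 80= -4866626459 / 11110554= -438.02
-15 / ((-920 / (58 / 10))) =87 / 920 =0.09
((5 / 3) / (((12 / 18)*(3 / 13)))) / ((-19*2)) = -65 / 228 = -0.29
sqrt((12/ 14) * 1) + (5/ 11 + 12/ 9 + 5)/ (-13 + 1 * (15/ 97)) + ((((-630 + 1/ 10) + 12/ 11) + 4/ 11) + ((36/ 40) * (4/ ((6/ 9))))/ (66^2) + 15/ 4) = -20199068/ 32307 + sqrt(42)/ 7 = -624.30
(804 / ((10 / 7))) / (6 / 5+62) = 1407 / 158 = 8.91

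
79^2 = 6241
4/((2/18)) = 36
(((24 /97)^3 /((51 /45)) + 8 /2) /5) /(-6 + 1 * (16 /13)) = -404749306 /2404893355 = -0.17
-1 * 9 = -9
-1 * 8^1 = -8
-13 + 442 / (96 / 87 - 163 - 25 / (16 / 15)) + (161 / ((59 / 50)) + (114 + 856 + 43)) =1134.06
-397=-397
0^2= 0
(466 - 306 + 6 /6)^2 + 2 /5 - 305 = 128082 /5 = 25616.40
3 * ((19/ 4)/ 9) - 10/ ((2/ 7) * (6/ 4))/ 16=1/ 8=0.12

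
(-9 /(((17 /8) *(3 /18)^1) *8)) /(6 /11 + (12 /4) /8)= -176 /51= -3.45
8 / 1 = 8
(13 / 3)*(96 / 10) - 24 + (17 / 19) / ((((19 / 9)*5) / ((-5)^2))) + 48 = 67.72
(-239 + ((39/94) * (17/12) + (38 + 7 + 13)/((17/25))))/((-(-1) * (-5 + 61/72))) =677583/18377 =36.87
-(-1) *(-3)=-3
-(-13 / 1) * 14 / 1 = 182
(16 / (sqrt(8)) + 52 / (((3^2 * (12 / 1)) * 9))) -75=-18212 / 243 + 4 * sqrt(2)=-69.29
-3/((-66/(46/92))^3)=0.00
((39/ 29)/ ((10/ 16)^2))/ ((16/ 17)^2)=11271/ 2900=3.89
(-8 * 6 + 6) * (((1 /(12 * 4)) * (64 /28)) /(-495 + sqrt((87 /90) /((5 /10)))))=sqrt(435) /1837673 + 7425 /1837673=0.00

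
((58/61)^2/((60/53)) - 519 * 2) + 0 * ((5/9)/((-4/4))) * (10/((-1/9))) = -57891397/55815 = -1037.20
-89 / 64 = -1.39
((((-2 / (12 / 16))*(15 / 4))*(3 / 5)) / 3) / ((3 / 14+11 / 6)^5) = -8168202 / 147008443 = -0.06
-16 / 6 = -8 / 3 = -2.67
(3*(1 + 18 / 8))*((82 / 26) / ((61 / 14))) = 861 / 122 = 7.06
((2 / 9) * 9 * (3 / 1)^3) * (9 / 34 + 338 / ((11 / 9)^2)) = 25162407 / 2057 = 12232.58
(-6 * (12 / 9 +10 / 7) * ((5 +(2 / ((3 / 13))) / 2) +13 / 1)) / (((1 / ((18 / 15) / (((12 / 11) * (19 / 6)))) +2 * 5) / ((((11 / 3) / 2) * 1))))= -470206 / 8925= -52.68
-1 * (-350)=350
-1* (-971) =971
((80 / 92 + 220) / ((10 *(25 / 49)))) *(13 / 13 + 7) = 199136 / 575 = 346.32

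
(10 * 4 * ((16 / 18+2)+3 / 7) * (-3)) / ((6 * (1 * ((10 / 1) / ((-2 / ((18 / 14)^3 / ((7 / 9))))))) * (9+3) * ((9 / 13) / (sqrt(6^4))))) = 3727724 / 177147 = 21.04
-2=-2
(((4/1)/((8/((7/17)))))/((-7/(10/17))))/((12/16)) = -20/867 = -0.02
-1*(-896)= 896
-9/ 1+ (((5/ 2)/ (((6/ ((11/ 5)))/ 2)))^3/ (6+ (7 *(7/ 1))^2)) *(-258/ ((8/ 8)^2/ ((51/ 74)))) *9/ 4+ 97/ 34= -347434307/ 48448096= -7.17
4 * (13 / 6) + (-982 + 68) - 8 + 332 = -1744 / 3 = -581.33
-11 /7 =-1.57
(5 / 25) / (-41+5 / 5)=-1 / 200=-0.00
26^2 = 676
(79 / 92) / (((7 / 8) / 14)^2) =5056 / 23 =219.83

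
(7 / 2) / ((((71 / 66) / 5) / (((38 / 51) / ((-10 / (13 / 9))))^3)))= -1160330171 / 57215692575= -0.02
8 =8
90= 90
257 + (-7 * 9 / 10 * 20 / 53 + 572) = 43811 / 53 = 826.62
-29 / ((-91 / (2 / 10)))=0.06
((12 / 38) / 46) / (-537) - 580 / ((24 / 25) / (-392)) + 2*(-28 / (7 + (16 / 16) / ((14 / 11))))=6057757142677 / 25578921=236826.14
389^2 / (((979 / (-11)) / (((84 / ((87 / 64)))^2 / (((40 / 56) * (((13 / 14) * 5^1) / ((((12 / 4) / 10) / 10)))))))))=-35715978461184 / 608148125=-58729.08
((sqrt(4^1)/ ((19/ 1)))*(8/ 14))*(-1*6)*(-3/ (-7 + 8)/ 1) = 1.08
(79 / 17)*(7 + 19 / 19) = 632 / 17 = 37.18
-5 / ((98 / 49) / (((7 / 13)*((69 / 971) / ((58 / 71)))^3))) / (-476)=587884923495 / 315808584501315776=0.00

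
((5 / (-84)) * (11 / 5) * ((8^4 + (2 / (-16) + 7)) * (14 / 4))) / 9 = -40117 / 192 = -208.94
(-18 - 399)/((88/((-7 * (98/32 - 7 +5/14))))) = -167217/1408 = -118.76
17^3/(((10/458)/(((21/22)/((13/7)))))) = 165386319/1430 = 115654.77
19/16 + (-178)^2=506963/16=31685.19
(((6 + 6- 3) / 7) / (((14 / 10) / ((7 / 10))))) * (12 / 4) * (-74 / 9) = -111 / 7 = -15.86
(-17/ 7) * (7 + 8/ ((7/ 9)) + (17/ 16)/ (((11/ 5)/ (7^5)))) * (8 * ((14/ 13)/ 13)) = -170364837/ 13013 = -13091.90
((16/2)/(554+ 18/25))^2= 2500/12020089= 0.00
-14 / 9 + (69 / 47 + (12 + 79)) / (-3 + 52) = 6872 / 20727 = 0.33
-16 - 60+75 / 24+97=193 / 8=24.12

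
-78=-78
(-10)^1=-10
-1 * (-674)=674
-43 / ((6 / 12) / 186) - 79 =-16075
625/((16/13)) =8125/16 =507.81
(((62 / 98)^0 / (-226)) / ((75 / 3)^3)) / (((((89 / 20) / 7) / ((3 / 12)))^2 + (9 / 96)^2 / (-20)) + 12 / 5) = -100352 / 3141714351875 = -0.00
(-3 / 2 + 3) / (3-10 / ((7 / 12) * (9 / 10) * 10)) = 63 / 46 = 1.37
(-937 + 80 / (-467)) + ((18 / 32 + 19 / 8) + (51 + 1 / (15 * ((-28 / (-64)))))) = -692830363 / 784560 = -883.08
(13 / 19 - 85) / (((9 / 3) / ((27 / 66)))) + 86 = 15571 / 209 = 74.50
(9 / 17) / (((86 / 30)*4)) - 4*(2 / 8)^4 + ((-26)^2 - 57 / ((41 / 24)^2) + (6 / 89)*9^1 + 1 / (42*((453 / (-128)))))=43752572211995429 / 66584411828928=657.10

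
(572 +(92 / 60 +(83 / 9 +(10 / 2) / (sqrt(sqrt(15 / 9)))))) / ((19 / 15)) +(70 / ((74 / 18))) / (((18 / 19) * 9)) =15 * 3^(1 / 4) * 5^(3 / 4) / 19 +2923499 / 6327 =465.54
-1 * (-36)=36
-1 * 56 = -56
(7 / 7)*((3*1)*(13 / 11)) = 39 / 11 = 3.55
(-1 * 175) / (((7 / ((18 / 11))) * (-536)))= 225 / 2948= 0.08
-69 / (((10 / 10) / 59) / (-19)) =77349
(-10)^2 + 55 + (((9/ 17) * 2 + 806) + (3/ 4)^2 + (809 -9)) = 479433/ 272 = 1762.62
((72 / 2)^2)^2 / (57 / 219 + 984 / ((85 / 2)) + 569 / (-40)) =83376138240 / 456103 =182801.12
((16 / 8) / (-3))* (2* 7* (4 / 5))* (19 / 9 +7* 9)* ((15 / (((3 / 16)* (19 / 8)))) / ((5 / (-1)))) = 8400896 / 2565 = 3275.20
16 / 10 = 8 / 5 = 1.60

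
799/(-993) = -799/993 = -0.80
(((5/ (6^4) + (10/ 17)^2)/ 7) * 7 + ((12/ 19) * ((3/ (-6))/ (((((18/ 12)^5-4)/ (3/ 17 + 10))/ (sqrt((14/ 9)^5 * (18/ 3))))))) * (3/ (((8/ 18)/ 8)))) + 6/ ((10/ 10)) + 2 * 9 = 9120101/ 374544-8680448 * sqrt(21)/ 111435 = -332.62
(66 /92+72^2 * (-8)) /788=-1907679 /36248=-52.63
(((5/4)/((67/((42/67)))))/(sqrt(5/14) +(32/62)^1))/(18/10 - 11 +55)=-607600/418388267 +168175 * sqrt(70)/836776534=0.00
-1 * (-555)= 555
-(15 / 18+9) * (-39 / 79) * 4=1534 / 79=19.42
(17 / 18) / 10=17 / 180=0.09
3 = 3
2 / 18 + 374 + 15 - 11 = 3403 / 9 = 378.11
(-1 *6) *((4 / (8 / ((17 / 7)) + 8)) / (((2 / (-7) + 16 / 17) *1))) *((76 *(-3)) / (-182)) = -5491 / 1352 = -4.06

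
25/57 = 0.44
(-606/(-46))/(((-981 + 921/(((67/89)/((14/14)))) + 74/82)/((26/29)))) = 0.05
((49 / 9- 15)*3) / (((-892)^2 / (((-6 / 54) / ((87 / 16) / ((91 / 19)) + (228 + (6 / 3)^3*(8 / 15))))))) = 39130 / 2281441749939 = 0.00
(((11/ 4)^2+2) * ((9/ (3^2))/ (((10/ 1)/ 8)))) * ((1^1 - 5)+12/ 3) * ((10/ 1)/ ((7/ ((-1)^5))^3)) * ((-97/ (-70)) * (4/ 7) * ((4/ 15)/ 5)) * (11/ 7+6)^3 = 0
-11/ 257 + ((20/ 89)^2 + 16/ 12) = 8189795/ 6107091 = 1.34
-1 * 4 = -4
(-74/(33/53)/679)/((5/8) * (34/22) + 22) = -31376/4116777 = -0.01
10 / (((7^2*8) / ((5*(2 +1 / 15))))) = 155 / 588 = 0.26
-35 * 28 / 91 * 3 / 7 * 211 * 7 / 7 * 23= -291180 / 13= -22398.46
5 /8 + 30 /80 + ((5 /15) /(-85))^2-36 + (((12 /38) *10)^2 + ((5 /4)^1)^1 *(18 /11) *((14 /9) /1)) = -5640914779 /258214275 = -21.85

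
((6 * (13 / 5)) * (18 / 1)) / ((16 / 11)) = 3861 / 20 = 193.05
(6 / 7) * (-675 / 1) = -4050 / 7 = -578.57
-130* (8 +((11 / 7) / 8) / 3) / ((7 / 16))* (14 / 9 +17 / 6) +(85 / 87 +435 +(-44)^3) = -3655087048 / 38367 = -95266.43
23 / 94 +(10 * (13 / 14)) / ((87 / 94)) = 588347 / 57246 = 10.28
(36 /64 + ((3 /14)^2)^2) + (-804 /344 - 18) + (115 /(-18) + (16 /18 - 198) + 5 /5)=-183584721 /825944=-222.27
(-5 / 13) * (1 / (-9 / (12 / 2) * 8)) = 5 / 156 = 0.03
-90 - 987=-1077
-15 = -15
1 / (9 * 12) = 1 / 108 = 0.01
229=229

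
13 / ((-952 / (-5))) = 0.07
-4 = -4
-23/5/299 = -0.02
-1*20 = -20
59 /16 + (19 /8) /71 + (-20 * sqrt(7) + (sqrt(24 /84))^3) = -20 * sqrt(7) + 2 * sqrt(14) /49 + 4227 /1136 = -49.04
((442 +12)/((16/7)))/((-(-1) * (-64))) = -1589/512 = -3.10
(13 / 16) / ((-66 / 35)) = -455 / 1056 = -0.43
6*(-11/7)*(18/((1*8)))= -297/14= -21.21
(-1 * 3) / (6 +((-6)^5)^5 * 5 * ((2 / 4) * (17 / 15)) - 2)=3 / 80552482751467487228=0.00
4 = 4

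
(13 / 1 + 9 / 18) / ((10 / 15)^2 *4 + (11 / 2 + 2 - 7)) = 243 / 41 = 5.93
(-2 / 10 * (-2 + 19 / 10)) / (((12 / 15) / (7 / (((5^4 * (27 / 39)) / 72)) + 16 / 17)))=2797 / 53125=0.05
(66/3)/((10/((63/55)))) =63/25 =2.52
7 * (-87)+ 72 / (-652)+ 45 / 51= -1685400 / 2771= -608.23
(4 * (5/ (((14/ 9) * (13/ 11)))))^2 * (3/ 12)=245025/ 8281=29.59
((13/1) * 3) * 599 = 23361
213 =213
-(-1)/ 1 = 1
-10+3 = -7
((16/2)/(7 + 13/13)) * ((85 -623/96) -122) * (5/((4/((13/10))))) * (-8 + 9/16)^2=-768588275/196608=-3909.24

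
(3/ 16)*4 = 3/ 4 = 0.75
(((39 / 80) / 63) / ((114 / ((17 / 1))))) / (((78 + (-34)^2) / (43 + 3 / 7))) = 221 / 5441940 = 0.00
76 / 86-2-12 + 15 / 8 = -3867 / 344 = -11.24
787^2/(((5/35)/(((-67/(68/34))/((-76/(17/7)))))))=705461291/152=4641192.70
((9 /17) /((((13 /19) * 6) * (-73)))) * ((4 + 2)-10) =114 /16133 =0.01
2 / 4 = 0.50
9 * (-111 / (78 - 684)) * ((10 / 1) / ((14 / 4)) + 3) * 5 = 68265 / 1414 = 48.28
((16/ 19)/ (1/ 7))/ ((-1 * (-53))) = 112/ 1007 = 0.11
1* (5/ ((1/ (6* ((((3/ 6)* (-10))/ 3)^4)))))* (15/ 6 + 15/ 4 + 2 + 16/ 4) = 153125/ 54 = 2835.65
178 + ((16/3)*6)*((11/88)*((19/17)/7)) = 21258/119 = 178.64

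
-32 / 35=-0.91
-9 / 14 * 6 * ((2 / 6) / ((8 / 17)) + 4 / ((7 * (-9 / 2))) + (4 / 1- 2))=-3903 / 392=-9.96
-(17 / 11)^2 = -289 / 121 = -2.39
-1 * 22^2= -484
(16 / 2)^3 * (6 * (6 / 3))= 6144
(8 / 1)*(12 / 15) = 32 / 5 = 6.40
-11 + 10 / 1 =-1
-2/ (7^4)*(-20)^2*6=-4800/ 2401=-2.00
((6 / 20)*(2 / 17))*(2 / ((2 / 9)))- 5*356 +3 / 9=-453734 / 255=-1779.35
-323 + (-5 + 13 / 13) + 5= -322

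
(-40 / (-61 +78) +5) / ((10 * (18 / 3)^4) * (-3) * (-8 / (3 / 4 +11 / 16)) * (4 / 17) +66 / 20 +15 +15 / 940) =108100 / 2079877583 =0.00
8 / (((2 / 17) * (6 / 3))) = 34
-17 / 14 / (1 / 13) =-221 / 14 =-15.79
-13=-13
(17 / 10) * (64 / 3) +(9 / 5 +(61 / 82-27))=14527 / 1230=11.81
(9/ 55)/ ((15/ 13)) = 0.14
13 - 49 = -36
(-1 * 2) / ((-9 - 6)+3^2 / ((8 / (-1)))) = 16 / 129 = 0.12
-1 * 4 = -4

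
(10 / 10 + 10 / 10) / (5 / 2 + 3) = 4 / 11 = 0.36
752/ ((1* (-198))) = -376/ 99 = -3.80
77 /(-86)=-0.90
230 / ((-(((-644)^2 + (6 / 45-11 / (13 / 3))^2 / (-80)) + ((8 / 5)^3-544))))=-699660000 / 1259984304071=-0.00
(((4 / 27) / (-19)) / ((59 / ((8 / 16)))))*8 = -16 / 30267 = -0.00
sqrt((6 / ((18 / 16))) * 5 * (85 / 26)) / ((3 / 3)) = 10 * sqrt(1326) / 39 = 9.34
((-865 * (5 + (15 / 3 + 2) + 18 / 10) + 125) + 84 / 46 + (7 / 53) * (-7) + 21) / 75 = -958142 / 6095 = -157.20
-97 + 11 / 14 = -1347 / 14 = -96.21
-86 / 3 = -28.67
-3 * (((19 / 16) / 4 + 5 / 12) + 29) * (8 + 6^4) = -929915 / 8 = -116239.38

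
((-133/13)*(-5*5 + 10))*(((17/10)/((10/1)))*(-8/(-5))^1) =13566/325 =41.74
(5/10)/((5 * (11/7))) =7/110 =0.06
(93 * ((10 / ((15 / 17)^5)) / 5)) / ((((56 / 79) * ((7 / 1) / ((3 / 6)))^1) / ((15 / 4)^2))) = 3477229793 / 7056000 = 492.80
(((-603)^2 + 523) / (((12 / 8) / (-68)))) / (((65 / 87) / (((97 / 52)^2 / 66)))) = -422269042021 / 362505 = -1164864.05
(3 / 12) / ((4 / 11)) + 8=139 / 16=8.69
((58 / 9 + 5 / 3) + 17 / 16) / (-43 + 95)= 1321 / 7488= 0.18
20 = 20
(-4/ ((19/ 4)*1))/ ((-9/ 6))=32/ 57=0.56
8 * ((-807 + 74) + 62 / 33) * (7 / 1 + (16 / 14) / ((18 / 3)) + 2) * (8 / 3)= -298016704 / 2079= -143346.18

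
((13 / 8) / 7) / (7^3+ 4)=13 / 19432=0.00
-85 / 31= -2.74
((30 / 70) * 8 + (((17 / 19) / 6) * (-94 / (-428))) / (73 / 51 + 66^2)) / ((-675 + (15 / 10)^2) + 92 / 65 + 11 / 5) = -80548157027 / 15720087225815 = -0.01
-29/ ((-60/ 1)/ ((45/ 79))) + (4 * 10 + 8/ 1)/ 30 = 2963/ 1580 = 1.88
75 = 75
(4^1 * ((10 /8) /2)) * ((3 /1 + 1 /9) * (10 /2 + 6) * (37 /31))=28490 /279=102.11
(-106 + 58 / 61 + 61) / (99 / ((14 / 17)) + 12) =-37618 / 112911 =-0.33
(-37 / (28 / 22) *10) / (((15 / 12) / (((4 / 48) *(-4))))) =1628 / 21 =77.52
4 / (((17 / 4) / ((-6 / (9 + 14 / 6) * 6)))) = -864 / 289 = -2.99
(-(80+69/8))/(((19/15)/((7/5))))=-14889/152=-97.95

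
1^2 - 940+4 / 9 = -8447 / 9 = -938.56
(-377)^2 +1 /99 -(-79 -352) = 14113441 /99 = 142560.01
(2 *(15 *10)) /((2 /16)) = 2400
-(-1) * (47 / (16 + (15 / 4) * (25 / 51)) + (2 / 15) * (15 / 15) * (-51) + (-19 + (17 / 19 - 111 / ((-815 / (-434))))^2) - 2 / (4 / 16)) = 976635970476648 / 290859477925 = 3357.76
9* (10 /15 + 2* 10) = 186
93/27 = 3.44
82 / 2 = 41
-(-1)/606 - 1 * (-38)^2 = -875063/606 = -1444.00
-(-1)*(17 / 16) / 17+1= 17 / 16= 1.06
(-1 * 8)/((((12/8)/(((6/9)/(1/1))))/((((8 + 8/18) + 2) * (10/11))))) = -30080/891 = -33.76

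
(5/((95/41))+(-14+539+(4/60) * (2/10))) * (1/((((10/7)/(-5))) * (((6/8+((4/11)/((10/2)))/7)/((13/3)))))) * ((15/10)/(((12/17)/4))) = -89376.76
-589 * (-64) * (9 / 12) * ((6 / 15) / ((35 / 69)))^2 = 538411968 / 30625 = 17580.80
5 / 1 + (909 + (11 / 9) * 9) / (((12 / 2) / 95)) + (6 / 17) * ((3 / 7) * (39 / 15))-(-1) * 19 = 26045042 / 1785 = 14591.06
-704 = -704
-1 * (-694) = 694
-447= -447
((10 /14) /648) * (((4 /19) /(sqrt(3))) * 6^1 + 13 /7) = 5 * sqrt(3) /10773 + 65 /31752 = 0.00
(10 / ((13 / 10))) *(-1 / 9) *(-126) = 107.69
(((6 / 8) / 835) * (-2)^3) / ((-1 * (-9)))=-2 / 2505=-0.00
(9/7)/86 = 9/602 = 0.01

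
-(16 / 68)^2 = -16 / 289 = -0.06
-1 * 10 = -10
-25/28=-0.89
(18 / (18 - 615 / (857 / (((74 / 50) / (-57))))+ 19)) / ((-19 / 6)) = -38565 / 251156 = -0.15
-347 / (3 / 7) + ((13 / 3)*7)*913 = 80654 / 3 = 26884.67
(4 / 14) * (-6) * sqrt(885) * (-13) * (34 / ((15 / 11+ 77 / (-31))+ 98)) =150722 * sqrt(885) / 19271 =232.67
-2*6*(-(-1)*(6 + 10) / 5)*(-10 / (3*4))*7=224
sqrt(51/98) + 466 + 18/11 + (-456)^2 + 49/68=sqrt(102)/14 + 155886459/748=208405.08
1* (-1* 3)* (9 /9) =-3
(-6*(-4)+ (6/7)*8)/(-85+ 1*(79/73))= -2628/7147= -0.37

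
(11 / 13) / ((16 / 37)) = 407 / 208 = 1.96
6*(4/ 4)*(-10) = -60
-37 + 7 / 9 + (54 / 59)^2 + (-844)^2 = 22315665982 / 31329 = 712300.62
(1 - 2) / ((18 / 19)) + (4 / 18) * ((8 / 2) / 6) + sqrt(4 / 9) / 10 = -227 / 270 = -0.84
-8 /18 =-4 /9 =-0.44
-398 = -398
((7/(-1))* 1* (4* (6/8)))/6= -7/2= -3.50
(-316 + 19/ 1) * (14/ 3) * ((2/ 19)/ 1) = -145.89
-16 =-16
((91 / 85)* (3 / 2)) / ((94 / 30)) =819 / 1598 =0.51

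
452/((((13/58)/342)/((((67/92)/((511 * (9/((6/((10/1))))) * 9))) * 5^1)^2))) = 279498607/145454058477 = 0.00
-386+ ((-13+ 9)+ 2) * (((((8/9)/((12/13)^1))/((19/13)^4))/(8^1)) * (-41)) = -383.84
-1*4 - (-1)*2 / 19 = -74 / 19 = -3.89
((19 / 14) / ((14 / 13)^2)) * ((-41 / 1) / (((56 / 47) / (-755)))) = 4671635735 / 153664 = 30401.63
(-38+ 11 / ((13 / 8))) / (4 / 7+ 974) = -1421 / 44343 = -0.03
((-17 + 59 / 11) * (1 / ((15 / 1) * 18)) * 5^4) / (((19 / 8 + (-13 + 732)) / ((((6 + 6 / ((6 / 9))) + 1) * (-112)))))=66.91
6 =6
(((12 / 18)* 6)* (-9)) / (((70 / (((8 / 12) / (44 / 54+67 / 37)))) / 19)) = -227772 / 91805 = -2.48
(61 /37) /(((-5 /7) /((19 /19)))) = -427 /185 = -2.31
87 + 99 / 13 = 1230 / 13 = 94.62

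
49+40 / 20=51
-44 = -44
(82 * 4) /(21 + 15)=82 /9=9.11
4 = 4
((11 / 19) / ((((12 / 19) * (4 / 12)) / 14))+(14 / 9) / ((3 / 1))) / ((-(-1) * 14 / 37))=11137 / 108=103.12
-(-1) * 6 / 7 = 6 / 7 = 0.86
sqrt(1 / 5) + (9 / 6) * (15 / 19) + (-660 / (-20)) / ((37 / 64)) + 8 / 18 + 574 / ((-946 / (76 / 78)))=58.57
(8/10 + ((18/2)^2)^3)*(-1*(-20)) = 10628836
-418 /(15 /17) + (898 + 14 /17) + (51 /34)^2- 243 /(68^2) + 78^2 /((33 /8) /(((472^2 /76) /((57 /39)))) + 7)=3646328258853431 /2813144565360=1296.18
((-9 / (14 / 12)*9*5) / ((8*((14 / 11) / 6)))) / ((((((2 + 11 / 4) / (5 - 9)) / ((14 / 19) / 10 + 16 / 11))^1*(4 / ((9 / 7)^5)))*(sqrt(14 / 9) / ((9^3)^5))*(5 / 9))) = 382161028781296194755362551*sqrt(14) / 20810931610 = 68709833037439198.13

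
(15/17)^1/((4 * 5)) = 3/68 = 0.04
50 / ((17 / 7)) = 350 / 17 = 20.59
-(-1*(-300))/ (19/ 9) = -2700/ 19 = -142.11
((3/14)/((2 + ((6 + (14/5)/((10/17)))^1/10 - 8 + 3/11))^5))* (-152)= 35859011718750000000/2396737851390023714657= 0.01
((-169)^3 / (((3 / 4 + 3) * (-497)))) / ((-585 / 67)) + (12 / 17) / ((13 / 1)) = -21986916104 / 74139975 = -296.56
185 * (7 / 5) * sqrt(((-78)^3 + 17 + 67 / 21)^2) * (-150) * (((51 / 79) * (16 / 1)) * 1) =-15043417612800 / 79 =-190423007756.96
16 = 16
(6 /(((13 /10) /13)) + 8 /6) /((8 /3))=23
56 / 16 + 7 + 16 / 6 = 79 / 6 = 13.17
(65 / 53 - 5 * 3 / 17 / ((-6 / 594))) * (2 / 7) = 159620 / 6307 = 25.31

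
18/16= 9/8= 1.12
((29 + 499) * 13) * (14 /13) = 7392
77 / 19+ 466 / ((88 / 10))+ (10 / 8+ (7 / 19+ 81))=116727 / 836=139.63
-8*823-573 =-7157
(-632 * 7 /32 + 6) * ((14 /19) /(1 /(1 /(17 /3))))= -11109 /646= -17.20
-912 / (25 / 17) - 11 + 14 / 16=-126057 / 200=-630.28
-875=-875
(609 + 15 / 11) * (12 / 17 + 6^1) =765396 / 187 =4093.03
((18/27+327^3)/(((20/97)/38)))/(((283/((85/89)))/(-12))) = -6573077808362/25187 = -260971048.89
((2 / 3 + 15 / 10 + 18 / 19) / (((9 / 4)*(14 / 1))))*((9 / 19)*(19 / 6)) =355 / 2394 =0.15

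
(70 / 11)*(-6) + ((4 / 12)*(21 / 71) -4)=-42.08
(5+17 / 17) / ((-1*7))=-6 / 7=-0.86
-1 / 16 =-0.06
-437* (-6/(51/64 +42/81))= 4530816/2273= 1993.32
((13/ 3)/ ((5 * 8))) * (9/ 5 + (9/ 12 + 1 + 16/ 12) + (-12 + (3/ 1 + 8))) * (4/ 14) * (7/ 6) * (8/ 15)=3029/ 40500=0.07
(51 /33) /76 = 17 /836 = 0.02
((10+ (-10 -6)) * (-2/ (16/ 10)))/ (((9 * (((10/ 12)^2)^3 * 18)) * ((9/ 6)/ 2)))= 576/ 3125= 0.18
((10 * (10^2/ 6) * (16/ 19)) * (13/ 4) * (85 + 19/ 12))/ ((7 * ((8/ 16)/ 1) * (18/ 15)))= 33767500/ 3591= 9403.37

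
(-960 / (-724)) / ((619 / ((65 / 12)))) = 1300 / 112039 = 0.01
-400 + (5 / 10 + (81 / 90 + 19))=-1898 / 5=-379.60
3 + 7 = 10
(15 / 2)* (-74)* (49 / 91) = -3885 / 13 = -298.85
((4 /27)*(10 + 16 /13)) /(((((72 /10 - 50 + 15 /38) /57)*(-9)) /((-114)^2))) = 3044298560 /942669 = 3229.45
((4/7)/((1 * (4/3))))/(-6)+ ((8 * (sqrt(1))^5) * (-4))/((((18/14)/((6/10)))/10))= -6275/42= -149.40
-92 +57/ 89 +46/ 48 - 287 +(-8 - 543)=-1983065/ 2136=-928.40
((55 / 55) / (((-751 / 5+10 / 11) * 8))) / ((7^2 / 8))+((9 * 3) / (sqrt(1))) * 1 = 10863098 / 402339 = 27.00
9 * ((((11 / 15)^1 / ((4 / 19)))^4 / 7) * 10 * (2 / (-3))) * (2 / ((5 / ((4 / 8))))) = -1908029761 / 7560000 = -252.38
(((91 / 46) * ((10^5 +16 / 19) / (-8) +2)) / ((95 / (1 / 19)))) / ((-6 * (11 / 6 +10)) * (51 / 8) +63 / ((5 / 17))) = 86436896 / 1504528509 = 0.06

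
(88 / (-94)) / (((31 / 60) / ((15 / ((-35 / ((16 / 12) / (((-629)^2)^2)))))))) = 10560 / 1596467837185319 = 0.00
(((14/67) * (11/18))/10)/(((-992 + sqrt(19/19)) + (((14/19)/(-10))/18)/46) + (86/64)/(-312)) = -55991936/4345378907803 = -0.00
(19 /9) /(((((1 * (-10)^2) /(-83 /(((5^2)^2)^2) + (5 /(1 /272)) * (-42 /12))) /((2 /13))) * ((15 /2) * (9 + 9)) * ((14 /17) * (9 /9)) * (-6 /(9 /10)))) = 600578151809 /28792968750000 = 0.02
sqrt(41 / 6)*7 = 7*sqrt(246) / 6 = 18.30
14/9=1.56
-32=-32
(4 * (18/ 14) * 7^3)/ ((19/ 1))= 1764/ 19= 92.84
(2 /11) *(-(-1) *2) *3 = 12 /11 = 1.09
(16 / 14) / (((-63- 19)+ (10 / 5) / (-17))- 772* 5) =-17 / 58639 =-0.00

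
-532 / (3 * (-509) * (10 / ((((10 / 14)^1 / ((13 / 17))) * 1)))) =646 / 19851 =0.03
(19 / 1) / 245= 19 / 245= 0.08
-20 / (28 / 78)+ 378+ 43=2557 / 7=365.29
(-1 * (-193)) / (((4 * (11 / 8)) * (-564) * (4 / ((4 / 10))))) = -193 / 31020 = -0.01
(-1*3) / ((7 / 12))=-36 / 7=-5.14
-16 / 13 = -1.23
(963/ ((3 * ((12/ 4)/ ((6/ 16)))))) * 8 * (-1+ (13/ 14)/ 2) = -4815/ 28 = -171.96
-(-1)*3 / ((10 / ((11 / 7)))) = 33 / 70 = 0.47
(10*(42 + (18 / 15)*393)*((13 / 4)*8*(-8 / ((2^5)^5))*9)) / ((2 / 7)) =-262899 / 262144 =-1.00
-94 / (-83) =94 / 83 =1.13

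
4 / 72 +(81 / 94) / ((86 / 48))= 19517 / 36378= 0.54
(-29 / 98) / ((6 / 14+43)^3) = -0.00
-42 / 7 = -6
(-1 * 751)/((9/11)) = -8261/9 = -917.89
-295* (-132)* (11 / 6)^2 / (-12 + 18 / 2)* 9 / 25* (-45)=706761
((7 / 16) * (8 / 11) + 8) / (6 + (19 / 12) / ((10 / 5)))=2196 / 1793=1.22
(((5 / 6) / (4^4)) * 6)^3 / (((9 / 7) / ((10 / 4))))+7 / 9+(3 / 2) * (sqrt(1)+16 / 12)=430616669 / 100663296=4.28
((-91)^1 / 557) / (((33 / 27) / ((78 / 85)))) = -63882 / 520795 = -0.12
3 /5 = 0.60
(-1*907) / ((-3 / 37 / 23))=771857 / 3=257285.67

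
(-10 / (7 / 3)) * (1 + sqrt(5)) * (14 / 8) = -15 * sqrt(5) / 2- 15 / 2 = -24.27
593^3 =208527857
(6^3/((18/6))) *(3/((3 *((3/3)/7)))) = 504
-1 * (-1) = 1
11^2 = 121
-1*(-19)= 19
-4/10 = -2/5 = -0.40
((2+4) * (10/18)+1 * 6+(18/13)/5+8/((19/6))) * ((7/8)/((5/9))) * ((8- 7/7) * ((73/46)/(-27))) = -7.86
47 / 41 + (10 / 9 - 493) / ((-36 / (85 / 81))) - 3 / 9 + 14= 31366951 / 1076004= 29.15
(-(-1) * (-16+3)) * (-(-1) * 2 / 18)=-1.44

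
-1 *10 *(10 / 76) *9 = -225 / 19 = -11.84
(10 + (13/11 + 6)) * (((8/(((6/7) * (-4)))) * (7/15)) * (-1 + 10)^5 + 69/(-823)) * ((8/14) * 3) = -85725796608/45265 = -1893864.94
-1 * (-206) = 206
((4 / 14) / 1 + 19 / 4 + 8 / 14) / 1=157 / 28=5.61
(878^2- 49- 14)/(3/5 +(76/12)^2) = 34686945/1832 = 18933.92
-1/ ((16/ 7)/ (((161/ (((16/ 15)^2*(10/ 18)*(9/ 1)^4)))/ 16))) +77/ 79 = 408302867/ 419364864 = 0.97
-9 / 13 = -0.69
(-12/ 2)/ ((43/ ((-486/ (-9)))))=-324/ 43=-7.53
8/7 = 1.14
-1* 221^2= -48841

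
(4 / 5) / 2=0.40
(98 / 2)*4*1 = 196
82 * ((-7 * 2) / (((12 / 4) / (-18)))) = 6888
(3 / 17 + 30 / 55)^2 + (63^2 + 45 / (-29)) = 3967.97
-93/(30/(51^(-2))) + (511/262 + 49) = 86799842/1703655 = 50.95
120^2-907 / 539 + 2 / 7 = 7760847 / 539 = 14398.60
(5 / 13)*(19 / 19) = 5 / 13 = 0.38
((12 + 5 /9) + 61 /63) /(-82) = -142 /861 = -0.16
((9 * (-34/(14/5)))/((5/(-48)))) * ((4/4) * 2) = 14688/7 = 2098.29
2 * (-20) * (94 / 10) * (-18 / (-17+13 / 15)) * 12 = -609120 / 121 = -5034.05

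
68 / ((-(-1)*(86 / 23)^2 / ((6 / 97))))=53958 / 179353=0.30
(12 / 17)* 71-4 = 784 / 17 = 46.12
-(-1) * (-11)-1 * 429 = -440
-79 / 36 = -2.19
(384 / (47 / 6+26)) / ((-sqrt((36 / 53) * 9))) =-128 * sqrt(53) / 203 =-4.59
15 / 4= 3.75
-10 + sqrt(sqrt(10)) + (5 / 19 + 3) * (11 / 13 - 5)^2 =48.08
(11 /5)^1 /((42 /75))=55 /14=3.93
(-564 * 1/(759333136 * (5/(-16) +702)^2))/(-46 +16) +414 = 12382551994106396134/29909545879484045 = 414.00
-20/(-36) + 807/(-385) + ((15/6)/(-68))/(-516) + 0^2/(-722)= -124860721/81053280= -1.54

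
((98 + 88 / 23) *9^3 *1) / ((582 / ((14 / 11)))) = 162.33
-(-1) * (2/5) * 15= 6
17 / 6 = 2.83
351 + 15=366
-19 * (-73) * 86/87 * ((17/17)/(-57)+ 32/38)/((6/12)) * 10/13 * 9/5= 3130.67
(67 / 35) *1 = 67 / 35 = 1.91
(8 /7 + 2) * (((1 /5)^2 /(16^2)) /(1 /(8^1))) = 11 /2800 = 0.00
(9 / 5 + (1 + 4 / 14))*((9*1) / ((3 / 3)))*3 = 2916 / 35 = 83.31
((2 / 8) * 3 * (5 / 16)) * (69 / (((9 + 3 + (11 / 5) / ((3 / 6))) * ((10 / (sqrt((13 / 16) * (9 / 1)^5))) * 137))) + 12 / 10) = 251505 * sqrt(13) / 5751808 + 9 / 32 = 0.44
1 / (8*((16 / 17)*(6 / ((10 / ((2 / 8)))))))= 85 / 96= 0.89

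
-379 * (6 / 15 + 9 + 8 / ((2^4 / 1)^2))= -571911 / 160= -3574.44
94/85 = 1.11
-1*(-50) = 50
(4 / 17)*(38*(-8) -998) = -5208 / 17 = -306.35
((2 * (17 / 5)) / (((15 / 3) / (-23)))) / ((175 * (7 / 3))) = -2346 / 30625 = -0.08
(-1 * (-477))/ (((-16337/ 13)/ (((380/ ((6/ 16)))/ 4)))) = -1570920/ 16337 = -96.16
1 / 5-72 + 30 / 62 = -11054 / 155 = -71.32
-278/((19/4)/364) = -404768/19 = -21303.58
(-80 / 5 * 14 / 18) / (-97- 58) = 112 / 1395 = 0.08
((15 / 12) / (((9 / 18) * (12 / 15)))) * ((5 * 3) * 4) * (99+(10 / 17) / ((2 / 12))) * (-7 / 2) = -4575375 / 68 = -67284.93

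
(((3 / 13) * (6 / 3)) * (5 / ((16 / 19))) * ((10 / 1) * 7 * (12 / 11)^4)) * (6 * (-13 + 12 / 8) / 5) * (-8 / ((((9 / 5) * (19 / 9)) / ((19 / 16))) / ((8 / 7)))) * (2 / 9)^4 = 44748800 / 1712997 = 26.12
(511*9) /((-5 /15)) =-13797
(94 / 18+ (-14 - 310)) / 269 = -2869 / 2421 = -1.19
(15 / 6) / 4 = 5 / 8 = 0.62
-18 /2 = -9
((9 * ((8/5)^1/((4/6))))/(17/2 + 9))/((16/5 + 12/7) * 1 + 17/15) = 648/3175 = 0.20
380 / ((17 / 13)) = 290.59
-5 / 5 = -1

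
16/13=1.23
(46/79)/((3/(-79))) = -46/3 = -15.33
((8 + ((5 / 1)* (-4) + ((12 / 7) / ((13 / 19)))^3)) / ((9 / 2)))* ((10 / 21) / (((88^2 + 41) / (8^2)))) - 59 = -59.00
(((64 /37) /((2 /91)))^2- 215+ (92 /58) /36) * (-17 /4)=-72637854745 /2858472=-25411.43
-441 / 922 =-0.48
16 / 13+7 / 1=107 / 13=8.23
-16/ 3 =-5.33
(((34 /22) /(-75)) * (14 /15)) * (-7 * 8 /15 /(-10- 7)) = -0.00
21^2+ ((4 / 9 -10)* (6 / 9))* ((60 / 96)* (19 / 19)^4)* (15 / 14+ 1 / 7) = 329741 / 756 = 436.17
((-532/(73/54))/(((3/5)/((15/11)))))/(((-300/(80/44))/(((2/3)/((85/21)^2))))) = 2815344/12763685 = 0.22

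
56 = 56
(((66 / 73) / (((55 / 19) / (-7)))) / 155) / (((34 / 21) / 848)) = -7.39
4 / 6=2 / 3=0.67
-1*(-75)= 75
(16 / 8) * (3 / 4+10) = 43 / 2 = 21.50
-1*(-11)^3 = 1331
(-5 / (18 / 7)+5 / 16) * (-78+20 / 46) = 52405 / 414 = 126.58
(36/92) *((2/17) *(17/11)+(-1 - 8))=-873/253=-3.45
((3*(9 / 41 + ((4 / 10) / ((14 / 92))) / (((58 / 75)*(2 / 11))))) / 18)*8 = 209896 / 8323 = 25.22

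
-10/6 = -5/3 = -1.67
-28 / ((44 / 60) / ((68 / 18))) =-4760 / 33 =-144.24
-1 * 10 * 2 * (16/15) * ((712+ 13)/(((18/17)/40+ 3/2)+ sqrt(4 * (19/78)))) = -106440672000/6112279+ 5363840000 * sqrt(1482)/18336837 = -6153.27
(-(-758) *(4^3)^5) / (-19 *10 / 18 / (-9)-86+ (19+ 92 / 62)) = -1021846807904256 / 80783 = -12649280268.18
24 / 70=12 / 35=0.34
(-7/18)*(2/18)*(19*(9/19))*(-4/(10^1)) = 0.16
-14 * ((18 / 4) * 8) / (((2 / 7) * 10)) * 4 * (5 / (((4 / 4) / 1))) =-3528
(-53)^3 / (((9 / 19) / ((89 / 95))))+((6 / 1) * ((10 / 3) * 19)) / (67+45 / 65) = -582991217 / 1980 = -294440.01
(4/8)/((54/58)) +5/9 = 1.09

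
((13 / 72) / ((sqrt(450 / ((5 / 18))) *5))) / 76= 13 *sqrt(5) / 2462400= 0.00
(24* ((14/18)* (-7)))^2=153664/9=17073.78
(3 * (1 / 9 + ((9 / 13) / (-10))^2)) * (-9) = -52887 / 16900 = -3.13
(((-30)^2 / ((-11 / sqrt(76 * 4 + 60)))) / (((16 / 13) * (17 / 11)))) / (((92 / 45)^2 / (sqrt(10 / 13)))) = -5923125 * sqrt(70) / 287776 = -172.20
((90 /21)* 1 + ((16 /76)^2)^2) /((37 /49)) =27379954 /4821877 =5.68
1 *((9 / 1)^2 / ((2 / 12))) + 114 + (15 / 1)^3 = 3975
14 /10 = 1.40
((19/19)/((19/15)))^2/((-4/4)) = -225/361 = -0.62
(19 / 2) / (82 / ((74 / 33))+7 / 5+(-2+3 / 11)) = 38665 / 147498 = 0.26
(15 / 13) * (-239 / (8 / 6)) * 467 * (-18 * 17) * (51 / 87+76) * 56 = 47788710944940 / 377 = 126760506485.25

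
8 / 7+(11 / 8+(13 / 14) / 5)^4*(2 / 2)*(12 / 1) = 111163636883 / 1536640000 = 72.34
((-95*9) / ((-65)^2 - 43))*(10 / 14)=-1425 / 9758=-0.15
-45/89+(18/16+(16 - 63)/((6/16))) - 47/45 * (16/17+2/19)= -1301965537/10348920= -125.81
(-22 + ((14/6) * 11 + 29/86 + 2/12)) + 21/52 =30685/6708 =4.57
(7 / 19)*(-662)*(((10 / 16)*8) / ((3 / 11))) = -254870 / 57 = -4471.40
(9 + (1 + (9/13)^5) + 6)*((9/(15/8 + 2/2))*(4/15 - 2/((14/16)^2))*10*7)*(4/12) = -165496745408/59778173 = -2768.51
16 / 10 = 8 / 5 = 1.60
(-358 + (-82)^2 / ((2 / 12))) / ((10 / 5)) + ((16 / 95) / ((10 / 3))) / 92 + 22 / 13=19994.69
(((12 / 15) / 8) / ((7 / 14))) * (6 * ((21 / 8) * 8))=25.20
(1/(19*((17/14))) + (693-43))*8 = 1679712/323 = 5200.35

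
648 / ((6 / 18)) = 1944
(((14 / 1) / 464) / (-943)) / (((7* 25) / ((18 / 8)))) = -9 / 21877600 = -0.00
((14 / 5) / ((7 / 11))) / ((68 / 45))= 99 / 34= 2.91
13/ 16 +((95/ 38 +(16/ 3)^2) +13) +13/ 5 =34097/ 720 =47.36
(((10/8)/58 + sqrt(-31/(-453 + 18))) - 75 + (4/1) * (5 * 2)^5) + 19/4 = sqrt(13485)/435 + 92783707/232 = 399930.04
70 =70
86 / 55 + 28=1626 / 55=29.56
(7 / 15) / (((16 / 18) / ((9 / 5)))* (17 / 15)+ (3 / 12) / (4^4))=0.83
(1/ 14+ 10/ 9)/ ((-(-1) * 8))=149/ 1008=0.15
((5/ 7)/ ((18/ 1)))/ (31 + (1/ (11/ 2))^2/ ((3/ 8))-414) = -0.00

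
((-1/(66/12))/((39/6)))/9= -0.00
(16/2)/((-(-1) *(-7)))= -1.14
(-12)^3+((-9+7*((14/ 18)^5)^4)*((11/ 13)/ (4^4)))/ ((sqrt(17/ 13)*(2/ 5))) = -1728 -2993662189854299568055*sqrt(221)/ 687832081011604803845376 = -1728.06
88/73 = 1.21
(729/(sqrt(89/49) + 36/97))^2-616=179263.35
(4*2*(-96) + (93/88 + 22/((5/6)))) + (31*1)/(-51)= -16631429/22440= -741.15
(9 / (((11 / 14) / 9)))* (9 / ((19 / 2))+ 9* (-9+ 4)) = -949158 / 209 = -4541.43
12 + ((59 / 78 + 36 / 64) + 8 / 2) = 10807 / 624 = 17.32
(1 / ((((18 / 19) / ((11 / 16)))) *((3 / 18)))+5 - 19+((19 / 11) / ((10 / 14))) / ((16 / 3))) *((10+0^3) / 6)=-6067 / 396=-15.32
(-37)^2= 1369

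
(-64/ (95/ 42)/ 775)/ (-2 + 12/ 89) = 119616/ 6110875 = 0.02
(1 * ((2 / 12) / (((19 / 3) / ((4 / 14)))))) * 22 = 22 / 133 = 0.17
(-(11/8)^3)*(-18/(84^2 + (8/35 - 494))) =419265/58797568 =0.01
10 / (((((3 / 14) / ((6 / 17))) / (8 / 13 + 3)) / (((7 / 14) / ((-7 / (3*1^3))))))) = -2820 / 221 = -12.76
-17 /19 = -0.89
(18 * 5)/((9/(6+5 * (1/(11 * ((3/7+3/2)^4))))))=60.33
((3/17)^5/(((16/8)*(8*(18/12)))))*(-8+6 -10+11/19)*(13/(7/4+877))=-228501/189650299490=-0.00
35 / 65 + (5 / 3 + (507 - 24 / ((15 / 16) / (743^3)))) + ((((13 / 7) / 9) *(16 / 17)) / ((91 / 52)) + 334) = -5116903647752101 / 487305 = -10500412775.88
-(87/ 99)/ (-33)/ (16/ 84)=203/ 1452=0.14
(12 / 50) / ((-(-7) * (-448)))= -3 / 39200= -0.00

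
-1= -1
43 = 43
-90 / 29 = -3.10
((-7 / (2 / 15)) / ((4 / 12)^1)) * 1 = -315 / 2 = -157.50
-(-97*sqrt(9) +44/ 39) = 11305/ 39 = 289.87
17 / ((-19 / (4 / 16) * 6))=-17 / 456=-0.04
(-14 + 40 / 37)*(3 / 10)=-717 / 185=-3.88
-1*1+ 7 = 6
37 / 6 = 6.17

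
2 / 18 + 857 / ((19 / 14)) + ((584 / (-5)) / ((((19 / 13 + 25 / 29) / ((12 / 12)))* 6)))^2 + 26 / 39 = 27026326 / 38475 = 702.44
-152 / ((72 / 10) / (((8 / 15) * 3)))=-304 / 9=-33.78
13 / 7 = 1.86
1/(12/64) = 5.33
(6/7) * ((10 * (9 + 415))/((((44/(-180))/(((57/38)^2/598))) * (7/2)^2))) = -5151600/1128127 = -4.57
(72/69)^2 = 576/529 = 1.09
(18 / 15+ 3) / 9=7 / 15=0.47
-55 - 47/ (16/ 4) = -267/ 4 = -66.75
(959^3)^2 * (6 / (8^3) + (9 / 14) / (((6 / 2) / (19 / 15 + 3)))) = 922008008029067386511 / 1280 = 720318756272708895.71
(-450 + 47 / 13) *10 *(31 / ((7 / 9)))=-2312910 / 13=-177916.15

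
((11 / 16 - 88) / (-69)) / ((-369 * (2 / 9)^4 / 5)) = -1697355 / 241408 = -7.03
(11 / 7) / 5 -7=-234 / 35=-6.69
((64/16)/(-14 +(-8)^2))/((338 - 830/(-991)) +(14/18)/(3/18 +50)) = 127839/541482925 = 0.00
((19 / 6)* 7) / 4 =133 / 24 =5.54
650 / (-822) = -325 / 411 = -0.79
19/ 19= 1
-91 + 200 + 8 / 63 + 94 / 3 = 8849 / 63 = 140.46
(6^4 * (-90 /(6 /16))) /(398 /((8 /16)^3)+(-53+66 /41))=-12752640 /128437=-99.29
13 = 13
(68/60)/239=17/3585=0.00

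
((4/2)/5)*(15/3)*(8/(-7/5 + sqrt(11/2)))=1120/177 + 400*sqrt(22)/177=16.93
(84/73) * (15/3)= 420/73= 5.75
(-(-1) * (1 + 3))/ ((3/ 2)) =8/ 3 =2.67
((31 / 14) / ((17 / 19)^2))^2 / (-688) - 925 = -10418067060881 / 11262639808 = -925.01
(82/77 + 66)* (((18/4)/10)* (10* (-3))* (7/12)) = -11619/22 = -528.14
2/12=1/6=0.17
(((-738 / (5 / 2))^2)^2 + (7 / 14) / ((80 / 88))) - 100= 18984773302479 / 2500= 7593909320.99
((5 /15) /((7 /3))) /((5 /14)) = 2 /5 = 0.40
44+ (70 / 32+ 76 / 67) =50729 / 1072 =47.32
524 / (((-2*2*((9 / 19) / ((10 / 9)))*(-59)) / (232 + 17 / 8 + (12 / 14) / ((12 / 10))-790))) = -2891.39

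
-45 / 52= -0.87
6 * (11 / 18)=11 / 3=3.67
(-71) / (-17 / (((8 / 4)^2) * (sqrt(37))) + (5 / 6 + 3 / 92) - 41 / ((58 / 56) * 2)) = 796342194111 / 211999404631 - 4832829207 * sqrt(37) / 211999404631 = 3.62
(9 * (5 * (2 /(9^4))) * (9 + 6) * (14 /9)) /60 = 35 /6561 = 0.01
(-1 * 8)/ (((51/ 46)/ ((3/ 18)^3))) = -46/ 1377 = -0.03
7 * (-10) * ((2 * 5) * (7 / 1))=-4900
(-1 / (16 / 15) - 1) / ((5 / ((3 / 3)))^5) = -31 / 50000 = -0.00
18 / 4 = 9 / 2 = 4.50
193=193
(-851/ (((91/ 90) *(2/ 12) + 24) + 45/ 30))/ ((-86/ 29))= 6663330/ 596023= 11.18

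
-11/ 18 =-0.61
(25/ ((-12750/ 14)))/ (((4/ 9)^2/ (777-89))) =-8127/ 85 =-95.61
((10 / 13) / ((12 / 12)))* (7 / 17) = 70 / 221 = 0.32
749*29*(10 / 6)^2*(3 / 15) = 12067.22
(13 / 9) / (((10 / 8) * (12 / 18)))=26 / 15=1.73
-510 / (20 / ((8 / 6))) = -34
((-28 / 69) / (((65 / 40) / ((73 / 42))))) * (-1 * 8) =9344 / 2691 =3.47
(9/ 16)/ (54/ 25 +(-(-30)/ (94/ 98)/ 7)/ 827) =2915175/ 11222272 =0.26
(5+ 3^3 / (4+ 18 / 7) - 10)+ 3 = 2.11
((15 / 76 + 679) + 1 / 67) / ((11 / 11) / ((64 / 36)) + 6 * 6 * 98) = 13834196 / 71869761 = 0.19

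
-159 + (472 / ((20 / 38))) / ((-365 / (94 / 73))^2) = -564375419251 / 3549780125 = -158.99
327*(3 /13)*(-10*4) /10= -3924 /13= -301.85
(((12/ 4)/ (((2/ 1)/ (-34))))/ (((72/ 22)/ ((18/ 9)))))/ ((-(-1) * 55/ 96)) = -272/ 5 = -54.40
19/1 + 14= 33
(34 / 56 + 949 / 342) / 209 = 16193 / 1000692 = 0.02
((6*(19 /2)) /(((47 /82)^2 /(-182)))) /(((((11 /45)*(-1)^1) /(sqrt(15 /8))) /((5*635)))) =2491553405250*sqrt(30) /24299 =561619821.10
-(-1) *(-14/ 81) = -14/ 81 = -0.17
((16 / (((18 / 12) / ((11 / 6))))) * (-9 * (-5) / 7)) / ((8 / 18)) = 1980 / 7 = 282.86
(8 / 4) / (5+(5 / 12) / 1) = 24 / 65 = 0.37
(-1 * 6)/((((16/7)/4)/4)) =-42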